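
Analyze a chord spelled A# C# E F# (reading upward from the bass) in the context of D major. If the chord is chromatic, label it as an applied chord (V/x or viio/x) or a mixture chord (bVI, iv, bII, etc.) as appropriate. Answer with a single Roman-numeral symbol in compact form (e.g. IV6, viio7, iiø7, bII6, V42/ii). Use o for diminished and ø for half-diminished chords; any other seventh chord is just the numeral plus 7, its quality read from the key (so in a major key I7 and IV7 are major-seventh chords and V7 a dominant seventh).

The pitches F#-A#-C#-E form a dominant seventh chord rooted on F#.
F# is not a diatonic chord root with this quality in D major, but it lies a perfect fifth above B (vi), so the chord functions as an applied dominant of vi.
With A# in the bass the chord is in first inversion, so the figured bass is 65.

V65/vi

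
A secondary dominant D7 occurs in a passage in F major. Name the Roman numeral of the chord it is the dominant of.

ii

The chord is a dominant seventh chord on D.
A dominant resolves down a perfect fifth: D → G. In F major, G is scale degree 2, i.e. ii.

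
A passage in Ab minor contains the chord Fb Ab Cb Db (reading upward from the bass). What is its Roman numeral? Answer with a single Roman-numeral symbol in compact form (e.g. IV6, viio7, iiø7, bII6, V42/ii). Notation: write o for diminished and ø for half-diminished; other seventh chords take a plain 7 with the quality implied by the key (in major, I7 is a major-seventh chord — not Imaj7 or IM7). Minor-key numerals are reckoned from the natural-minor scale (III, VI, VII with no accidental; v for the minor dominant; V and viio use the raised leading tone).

iv65

The pitches Db-Fb-Ab-Cb form a minor seventh chord rooted on Db.
In Ab minor, Db is the subdominant; the diatonic minor seventh chord there is iv7.
With Fb in the bass the chord is in first inversion, so the figured bass is 65.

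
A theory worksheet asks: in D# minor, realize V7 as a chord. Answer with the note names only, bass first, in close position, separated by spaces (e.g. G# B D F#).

In D# minor, scale degree 5 is A#. The dominant is major (leading tone raised), so V is a dominant seventh chord.
Stacking thirds from A# gives A#-C##-E#-G#.

A# C## E# G#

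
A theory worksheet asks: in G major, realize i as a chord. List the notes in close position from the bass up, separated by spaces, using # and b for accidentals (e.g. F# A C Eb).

G Bb D

i is the minor tonic, borrowed from the parallel minor. In G major that root is G.
So the chord is G-Bb-D, a minor triad.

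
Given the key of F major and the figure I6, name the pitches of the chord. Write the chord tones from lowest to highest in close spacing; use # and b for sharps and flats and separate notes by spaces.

A C F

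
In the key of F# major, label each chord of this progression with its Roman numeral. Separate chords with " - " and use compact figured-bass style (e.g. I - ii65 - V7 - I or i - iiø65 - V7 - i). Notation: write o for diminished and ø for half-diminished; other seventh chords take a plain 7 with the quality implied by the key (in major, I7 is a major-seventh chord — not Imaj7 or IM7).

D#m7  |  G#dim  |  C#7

vi7 - iio - V7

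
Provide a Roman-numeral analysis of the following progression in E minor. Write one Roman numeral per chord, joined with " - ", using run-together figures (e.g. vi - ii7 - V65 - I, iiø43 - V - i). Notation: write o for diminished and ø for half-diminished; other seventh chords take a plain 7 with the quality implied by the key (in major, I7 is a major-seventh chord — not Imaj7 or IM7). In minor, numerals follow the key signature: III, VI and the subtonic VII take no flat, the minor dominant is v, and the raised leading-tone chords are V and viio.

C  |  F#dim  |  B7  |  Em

VI - iio - V7 - i

C has root C, degree 6 in E minor, so VI.
F#dim has root F#, degree 2 in E minor, so iio.
B7: dominant seventh chord on B = scale degree 5 → V7.
Em: root E is the tonic; minor triad there is i.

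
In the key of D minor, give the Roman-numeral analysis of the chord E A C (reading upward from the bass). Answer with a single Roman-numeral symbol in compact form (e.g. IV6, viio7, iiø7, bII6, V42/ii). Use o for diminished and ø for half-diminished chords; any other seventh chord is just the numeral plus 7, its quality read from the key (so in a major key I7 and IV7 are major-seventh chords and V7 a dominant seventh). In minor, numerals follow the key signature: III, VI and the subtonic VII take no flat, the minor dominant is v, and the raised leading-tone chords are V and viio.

v64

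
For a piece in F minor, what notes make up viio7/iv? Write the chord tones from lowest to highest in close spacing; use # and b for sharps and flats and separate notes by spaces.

A C Eb Gb

viio7/iv is a secondary leading-tone chord. The target iv is Bb in F minor; the applied chord is rooted a semitone below, on A.
Building a fully diminished seventh chord on A gives A-C-Eb-Gb.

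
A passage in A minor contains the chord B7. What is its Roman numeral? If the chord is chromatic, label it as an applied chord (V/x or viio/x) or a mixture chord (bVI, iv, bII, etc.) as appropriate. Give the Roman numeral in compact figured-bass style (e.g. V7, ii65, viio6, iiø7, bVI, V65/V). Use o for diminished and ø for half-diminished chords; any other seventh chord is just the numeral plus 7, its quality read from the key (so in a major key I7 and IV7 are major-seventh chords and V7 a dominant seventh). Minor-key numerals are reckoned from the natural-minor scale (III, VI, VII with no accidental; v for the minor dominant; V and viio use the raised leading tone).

The pitches B-D#-F#-A form a dominant seventh chord rooted on B.
B is not a diatonic chord root with this quality in A minor, but it lies a perfect fifth above E (V), so the chord functions as an applied dominant of V.

V7/V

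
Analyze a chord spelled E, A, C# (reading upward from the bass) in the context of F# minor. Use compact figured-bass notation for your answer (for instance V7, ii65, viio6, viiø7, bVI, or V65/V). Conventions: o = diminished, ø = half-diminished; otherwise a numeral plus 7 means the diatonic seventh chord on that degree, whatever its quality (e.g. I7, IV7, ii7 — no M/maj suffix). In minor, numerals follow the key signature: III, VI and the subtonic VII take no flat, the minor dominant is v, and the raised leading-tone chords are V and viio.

Stacked in thirds the chord is A-C#-E: a major triad on A.
In F# minor, A is the mediant; the diatonic major triad there is III.
With E in the bass the chord is in second inversion, so the figured bass is 64.

III64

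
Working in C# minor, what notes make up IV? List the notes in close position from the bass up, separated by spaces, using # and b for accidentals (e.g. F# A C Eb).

Scale degree 4 in C# minor is F#; here the chord built on it is altered to a major triad. IV is the major subdominant, borrowed from the parallel major.
So the chord is F#-A#-C#, a major triad.

F# A# C#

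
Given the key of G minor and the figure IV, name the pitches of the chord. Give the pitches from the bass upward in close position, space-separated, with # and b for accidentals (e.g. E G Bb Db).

Scale degree 4 in G minor is C; here the chord built on it is altered to a major triad. IV is the major subdominant, borrowed from the parallel major.
So the chord is C-E-G, a major triad.

C E G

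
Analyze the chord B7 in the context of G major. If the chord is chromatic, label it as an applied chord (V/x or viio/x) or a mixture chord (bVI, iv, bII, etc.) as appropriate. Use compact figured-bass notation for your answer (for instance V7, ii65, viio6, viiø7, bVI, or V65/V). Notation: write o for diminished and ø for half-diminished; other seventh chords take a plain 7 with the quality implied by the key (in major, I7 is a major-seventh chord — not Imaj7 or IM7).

The pitches B-D#-F#-A form a dominant seventh chord rooted on B.
B is not a diatonic chord root with this quality in G major, but it lies a perfect fifth above E (vi), so the chord functions as an applied dominant of vi.

V7/vi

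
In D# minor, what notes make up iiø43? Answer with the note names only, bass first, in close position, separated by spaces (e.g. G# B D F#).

B D# E# G#

The numeral's case and figure indicate a half-diminished seventh chord. In D# minor its root, the supertonic, is E#.
Stacking thirds from E# gives E#-G#-B-D#.
With the 43 figure the chord is in second inversion; from the bass B upward in close position it reads B-D#-E#-G#.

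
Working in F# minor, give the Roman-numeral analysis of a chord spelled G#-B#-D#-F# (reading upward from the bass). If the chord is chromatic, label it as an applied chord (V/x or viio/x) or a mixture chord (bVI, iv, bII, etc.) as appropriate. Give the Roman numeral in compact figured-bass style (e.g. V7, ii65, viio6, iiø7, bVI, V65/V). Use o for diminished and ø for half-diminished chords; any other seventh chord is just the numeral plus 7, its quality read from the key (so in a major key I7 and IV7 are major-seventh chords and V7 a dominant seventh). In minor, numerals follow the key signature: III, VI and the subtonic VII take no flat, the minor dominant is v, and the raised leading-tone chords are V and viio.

V7/V

The pitches G#-B#-D#-F# form a dominant seventh chord rooted on G#.
G# is not a diatonic chord root with this quality in F# minor, but it lies a perfect fifth above C# (V), so the chord functions as an applied dominant of V.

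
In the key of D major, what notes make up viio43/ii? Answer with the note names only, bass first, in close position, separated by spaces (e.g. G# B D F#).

viio43/ii is a secondary leading-tone chord. The target ii is E in D major; the applied chord is rooted a semitone below, on D#.
Building a fully diminished seventh chord on D# gives D#-F#-A-C.
The figured bass 43 indicates second inversion, placing the fifth (A) in the bass: A-C-D#-F#.

A C D# F#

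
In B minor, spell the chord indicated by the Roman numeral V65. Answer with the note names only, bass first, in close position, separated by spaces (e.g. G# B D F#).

A# C# E F#

In B minor, the fifth degree is F#. The dominant is major (leading tone raised), so V is a dominant seventh chord.
That chord is spelled F#-A#-C#-E.
The figured bass 65 indicates first inversion, placing the third (A#) in the bass: A#-C#-E-F#.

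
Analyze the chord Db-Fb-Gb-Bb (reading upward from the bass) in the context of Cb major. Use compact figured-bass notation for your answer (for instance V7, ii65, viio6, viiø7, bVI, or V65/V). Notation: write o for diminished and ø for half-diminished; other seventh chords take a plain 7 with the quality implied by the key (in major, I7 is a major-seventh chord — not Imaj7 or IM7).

V43

The pitches Gb-Bb-Db-Fb form a dominant seventh chord rooted on Gb.
In Cb major, Gb is the dominant; the diatonic dominant seventh chord there is V7.
With Db in the bass the chord is in second inversion, so the figured bass is 43.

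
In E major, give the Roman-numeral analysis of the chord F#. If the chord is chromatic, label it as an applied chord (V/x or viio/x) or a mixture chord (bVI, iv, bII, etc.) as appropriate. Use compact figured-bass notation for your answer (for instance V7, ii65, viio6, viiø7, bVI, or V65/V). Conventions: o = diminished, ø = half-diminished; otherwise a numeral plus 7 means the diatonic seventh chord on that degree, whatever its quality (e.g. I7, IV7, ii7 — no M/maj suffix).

V/V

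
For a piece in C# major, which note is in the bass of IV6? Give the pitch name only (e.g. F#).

A#

IV in C# major has root F#; the chord is F#-A#-C#.
The figure 6 means first inversion — the third is in the bass.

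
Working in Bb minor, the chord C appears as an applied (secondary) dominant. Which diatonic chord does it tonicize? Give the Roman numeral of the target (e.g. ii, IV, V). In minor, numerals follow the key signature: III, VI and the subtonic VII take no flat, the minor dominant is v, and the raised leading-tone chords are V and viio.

The chord is a major triad on C.
A dominant resolves down a perfect fifth: C → F. In Bb minor, F is scale degree 5, i.e. V.

V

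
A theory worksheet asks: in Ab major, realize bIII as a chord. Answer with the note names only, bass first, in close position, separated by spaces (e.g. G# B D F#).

Cb Eb Gb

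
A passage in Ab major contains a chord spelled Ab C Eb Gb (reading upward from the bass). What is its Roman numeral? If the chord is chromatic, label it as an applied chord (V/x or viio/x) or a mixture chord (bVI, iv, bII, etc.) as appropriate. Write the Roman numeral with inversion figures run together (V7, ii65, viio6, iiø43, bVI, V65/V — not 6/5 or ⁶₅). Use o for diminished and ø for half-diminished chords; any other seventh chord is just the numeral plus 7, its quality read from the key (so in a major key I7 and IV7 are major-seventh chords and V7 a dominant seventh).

Stacked in thirds the chord is Ab-C-Eb-Gb: a dominant seventh chord on Ab.
Ab is not a diatonic chord root with this quality in Ab major, but it lies a perfect fifth above Db (IV), so the chord functions as an applied dominant of IV.

V7/IV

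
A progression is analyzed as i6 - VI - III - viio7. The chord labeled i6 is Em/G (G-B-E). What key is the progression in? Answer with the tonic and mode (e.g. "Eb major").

E minor

The anchor chord is a minor triad on E, labeled i6.
If E is scale degree 1 and the mode makes that degree carry a minor triad, the tonic is E and the mode is minor.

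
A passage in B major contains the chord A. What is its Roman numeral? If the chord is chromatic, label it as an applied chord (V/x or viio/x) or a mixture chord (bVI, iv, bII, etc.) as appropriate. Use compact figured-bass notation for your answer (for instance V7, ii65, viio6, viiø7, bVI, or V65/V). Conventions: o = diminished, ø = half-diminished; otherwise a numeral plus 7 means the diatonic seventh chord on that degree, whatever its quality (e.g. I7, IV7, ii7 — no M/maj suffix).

bVII

The pitches A-C#-E form a major triad rooted on A.
A is the lowered seventh degree of B major (diatonic 7 would be A#). This is a major triad on the lowered seventh degree (the subtonic), borrowed from the parallel minor.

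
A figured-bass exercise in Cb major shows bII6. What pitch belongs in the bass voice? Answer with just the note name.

Fb

bII in Cb major has root Dbb; the chord is Dbb-Fb-Abb.
The figure 6 means first inversion — the third is in the bass.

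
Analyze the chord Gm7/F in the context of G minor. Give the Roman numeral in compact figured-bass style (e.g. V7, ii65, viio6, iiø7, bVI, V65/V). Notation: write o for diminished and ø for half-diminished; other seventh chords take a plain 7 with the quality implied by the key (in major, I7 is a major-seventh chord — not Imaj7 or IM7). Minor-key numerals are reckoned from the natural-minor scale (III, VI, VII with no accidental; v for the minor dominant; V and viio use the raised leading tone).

i42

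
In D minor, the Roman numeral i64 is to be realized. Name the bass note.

A

i in D minor has root D; the chord is D-F-A.
The figure 64 means second inversion — the fifth is in the bass.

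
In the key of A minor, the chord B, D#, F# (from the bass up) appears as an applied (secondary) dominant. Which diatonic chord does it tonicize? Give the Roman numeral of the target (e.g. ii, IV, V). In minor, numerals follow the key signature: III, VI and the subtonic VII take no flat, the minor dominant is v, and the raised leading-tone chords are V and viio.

V

The chord is a major triad on B.
A dominant resolves down a perfect fifth: B → E. In A minor, E is scale degree 5, i.e. V.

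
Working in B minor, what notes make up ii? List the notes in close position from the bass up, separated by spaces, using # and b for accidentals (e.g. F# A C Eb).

C# E G#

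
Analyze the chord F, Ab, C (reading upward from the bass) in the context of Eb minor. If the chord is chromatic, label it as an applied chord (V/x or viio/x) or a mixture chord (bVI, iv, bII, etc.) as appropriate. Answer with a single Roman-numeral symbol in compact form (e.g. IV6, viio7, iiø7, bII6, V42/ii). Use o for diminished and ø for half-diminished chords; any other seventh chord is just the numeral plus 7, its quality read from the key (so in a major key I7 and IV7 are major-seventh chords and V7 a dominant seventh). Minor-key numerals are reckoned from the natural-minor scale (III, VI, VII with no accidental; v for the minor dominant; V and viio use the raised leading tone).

ii

Stacked in thirds the chord is F-Ab-C: a minor triad on F.
F is the second degree of Eb minor. This is the minor supertonic, borrowed from the parallel major (the Dorian ii).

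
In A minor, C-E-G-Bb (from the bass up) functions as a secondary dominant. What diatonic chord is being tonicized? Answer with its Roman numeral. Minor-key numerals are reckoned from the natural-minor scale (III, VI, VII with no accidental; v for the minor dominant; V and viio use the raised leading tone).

The chord is a dominant seventh chord on C.
A dominant resolves down a perfect fifth: C → F. In A minor, F is scale degree 6, i.e. VI.

VI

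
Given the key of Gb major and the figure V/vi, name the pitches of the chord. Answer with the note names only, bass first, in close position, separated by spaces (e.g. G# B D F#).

Bb D F

V/vi is a secondary dominant — the dominant triad of vi. vi in Gb major is Eb, so the applied chord's root is Bb, a perfect fifth above.
Building a major triad on Bb gives Bb-D-F.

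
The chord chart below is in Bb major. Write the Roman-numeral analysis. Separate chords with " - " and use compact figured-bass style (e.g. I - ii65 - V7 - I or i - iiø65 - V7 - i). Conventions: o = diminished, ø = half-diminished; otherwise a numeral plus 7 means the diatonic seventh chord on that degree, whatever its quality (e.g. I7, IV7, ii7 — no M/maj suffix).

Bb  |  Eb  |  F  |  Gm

I - IV - V - vi

Bb: root Bb is the tonic; major triad there is I.
Eb has root Eb, degree 4 in Bb major, so IV.
F: root F is the dominant; major triad there is V.
Gm has root G, degree 6 in Bb major, so vi.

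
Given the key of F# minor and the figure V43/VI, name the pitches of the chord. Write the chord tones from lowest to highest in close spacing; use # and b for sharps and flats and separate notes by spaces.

V43/VI is a secondary dominant — the dominant seventh of VI. VI in F# minor is D, so the applied chord's root is A, a perfect fifth above.
Building a dominant seventh chord on A gives A-C#-E-G.
With the 43 figure the chord is in second inversion; from the bass E upward in close position it reads E-G-A-C#.

E G A C#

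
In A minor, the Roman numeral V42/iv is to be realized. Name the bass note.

The applied chord V42/iv is rooted on A: A-C#-E-G.
The figure 42 means third inversion — the seventh is in the bass.

G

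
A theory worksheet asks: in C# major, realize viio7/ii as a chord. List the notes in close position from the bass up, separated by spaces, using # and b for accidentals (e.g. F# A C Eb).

C## E# G# B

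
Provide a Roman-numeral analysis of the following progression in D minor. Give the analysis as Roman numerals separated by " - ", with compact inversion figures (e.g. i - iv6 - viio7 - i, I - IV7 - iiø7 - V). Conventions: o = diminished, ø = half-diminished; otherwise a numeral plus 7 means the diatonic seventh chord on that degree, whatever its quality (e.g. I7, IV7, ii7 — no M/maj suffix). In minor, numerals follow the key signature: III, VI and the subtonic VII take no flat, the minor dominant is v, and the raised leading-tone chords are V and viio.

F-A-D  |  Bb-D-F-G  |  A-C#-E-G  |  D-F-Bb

i6 - iv65 - V7 - VI6

F-A-D: root D is the tonic; minor triad there is i6.
Bb-D-F-G has root G, degree 4 in D minor, so iv65.
A-C#-E-G: dominant seventh chord on A = scale degree 5 → V7.
D-F-Bb has root Bb, degree 6 in D minor, so VI6.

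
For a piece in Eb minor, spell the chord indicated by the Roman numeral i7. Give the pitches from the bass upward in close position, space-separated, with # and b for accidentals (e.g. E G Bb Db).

The numeral's case and figure indicate a minor seventh chord. In Eb minor its root, the tonic, is Eb.
That chord is spelled Eb-Gb-Bb-Db.

Eb Gb Bb Db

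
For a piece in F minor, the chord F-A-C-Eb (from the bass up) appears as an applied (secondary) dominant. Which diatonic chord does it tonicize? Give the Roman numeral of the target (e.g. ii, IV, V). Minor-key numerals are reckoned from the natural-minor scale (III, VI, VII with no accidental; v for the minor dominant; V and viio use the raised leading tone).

The chord is a dominant seventh chord on F.
A dominant resolves down a perfect fifth: F → Bb. In F minor, Bb is scale degree 4, i.e. iv.

iv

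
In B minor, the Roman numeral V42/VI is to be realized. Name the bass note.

C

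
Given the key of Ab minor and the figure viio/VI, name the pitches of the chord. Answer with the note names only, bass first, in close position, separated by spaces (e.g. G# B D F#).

Eb Gb Bbb

viio/VI is a secondary leading-tone chord. The target VI is Fb in Ab minor; the applied chord is rooted a semitone below, on Eb.
Building a diminished triad on Eb gives Eb-Gb-Bbb.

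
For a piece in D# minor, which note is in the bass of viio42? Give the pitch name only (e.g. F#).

viio in D# minor has root C##; the chord is C##-E#-G#-B.
The figure 42 means third inversion — the seventh is in the bass.

B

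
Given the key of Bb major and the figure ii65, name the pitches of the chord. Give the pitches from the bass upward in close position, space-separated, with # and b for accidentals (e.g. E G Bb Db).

The numeral's case and figure indicate a minor seventh chord. In Bb major its root, scale degree 2, is C.
That chord is spelled C-Eb-G-Bb.
The figured bass 65 indicates first inversion, placing the third (Eb) in the bass: Eb-G-Bb-C.

Eb G Bb C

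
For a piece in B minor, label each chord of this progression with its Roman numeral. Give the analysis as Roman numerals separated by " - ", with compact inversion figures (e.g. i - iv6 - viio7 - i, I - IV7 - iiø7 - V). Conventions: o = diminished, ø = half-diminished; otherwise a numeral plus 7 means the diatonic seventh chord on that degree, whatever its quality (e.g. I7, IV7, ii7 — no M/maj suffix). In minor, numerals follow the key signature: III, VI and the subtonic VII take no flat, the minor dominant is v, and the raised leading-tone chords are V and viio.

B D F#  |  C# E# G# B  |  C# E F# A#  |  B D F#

B-D-F#: minor triad on B = scale degree 1 → i.
C#-E#-G#-B: a dominant seventh chord on C#, the applied dominant of V → V7/V.
C#-E-F#-A#: root F# is the dominant; dominant seventh chord there is V43.
B-D-F# has root B, degree 1 in B minor, so i.

i - V7/V - V43 - i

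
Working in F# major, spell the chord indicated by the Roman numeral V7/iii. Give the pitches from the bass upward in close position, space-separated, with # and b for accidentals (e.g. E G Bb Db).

The slash means an applied dominant: we want the dominant of iii. In F# major, iii is A# minor, and its dominant is built on E#.
Building a dominant seventh chord on E# gives E#-G##-B#-D#.

E# G## B# D#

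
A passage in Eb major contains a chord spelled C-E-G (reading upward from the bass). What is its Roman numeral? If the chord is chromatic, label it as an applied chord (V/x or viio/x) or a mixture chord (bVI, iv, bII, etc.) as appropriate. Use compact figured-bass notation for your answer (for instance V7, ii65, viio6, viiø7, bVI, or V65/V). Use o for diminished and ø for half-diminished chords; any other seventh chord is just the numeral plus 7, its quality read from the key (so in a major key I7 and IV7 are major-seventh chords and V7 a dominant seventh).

Stacked in thirds the chord is C-E-G: a major triad on C.
C is not a diatonic chord root with this quality in Eb major, but it lies a perfect fifth above F (ii), so the chord functions as an applied dominant of ii.

V/ii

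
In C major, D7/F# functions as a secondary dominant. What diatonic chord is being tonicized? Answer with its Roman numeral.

V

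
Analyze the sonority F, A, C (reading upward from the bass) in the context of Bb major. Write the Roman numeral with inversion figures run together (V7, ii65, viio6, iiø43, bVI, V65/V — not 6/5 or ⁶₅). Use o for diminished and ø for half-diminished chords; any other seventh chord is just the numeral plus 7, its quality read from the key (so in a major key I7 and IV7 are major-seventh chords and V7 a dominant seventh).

Stacked in thirds the chord is F-A-C: a major triad on F.
F is scale degree 5 in Bb major, and a major triad on that degree is written V.

V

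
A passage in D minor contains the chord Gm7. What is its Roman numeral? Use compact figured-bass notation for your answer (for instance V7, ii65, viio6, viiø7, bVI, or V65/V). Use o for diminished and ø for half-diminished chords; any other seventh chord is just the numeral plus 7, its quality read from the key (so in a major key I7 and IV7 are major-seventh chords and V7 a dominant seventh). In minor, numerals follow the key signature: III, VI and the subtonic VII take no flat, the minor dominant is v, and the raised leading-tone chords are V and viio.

iv7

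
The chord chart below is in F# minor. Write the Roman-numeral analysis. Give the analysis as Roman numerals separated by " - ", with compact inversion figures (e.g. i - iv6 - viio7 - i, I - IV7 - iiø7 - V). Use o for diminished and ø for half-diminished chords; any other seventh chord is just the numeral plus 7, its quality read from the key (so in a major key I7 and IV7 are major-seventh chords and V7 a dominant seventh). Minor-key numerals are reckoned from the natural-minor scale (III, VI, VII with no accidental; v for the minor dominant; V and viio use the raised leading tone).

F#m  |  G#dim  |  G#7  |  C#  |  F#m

F#m: minor triad on F# = scale degree 1 → i.
G#dim: root G# is the supertonic; diminished triad there is iio.
G#7: chromatic; G# is V of V, so V7/V.
C# has root C#, degree 5 in F# minor, so V.
F#m: minor triad on F# = scale degree 1 → i.

i - iio - V7/V - V - i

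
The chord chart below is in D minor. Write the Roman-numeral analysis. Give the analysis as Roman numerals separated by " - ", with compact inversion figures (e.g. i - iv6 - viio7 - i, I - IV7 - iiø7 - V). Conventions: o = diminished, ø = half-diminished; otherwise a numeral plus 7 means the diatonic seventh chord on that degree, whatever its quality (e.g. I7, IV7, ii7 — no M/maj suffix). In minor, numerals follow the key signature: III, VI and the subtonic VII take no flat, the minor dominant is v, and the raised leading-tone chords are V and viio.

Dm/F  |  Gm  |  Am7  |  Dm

Dm/F has root D, degree 1 in D minor, so i6.
Gm has root G, degree 4 in D minor, so iv.
Am7 has root A, degree 5 in D minor, so v7.
Dm: root D is the tonic; minor triad there is i.

i6 - iv - v7 - i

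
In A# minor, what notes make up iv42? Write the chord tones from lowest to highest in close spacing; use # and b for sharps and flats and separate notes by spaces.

C# D# F# A#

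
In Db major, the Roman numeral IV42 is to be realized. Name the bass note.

F

IV in Db major has root Gb; the chord is Gb-Bb-Db-F.
The figure 42 means third inversion — the seventh is in the bass.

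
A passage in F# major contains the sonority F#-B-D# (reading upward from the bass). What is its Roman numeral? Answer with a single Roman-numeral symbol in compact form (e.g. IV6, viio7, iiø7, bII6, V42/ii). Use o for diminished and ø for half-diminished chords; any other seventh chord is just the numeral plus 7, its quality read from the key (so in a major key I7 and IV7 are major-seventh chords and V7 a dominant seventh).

IV64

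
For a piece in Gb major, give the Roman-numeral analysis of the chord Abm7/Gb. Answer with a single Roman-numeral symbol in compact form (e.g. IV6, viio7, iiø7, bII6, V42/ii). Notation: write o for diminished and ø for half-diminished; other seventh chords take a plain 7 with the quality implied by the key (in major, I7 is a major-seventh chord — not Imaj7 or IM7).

ii42

Stacked in thirds the chord is Ab-Cb-Eb-Gb: a minor seventh chord on Ab.
Ab is scale degree 2 in Gb major, and a minor seventh chord on that degree is written ii7.
With Gb in the bass the chord is in third inversion, so the figured bass is 42.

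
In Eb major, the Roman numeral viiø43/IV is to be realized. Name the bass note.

The applied chord viiø43/IV is rooted on G: G-Bb-Db-F.
The figure 43 means second inversion — the fifth is in the bass.

Db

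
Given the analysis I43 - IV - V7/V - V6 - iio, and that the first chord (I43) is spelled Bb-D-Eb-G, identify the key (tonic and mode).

Eb major

I43 is given as Bb-D-Eb-G — a major seventh chord with root Eb.
If Eb is scale degree 1 and the mode makes that degree carry a major seventh chord, the tonic is Eb and the mode is major.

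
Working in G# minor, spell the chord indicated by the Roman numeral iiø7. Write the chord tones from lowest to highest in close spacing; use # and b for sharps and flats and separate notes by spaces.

In G# minor, scale degree 2 is A#, and the diatonic chord built there is a half-diminished seventh chord.
That chord is spelled A#-C#-E-G#.

A# C# E G#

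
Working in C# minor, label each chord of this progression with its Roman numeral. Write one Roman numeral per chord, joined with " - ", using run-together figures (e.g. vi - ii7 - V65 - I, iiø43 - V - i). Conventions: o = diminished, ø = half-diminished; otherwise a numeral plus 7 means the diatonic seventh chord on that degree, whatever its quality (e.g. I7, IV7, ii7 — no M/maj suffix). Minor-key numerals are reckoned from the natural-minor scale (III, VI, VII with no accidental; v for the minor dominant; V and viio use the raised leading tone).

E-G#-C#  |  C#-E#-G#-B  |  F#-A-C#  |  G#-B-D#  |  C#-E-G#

E-G#-C# has root C#, degree 1 in C# minor, so i6.
C#-E#-G#-B: chromatic; C# is V of iv, so V7/iv.
F#-A-C#: root F# is the subdominant; minor triad there is iv.
G#-B-D#: root G# is the dominant; minor triad there is v.
C#-E-G# has root C#, degree 1 in C# minor, so i.

i6 - V7/iv - iv - v - i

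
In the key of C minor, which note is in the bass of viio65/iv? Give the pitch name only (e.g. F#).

The applied chord viio65/iv is rooted on E: E-G-Bb-Db.
The figure 65 means first inversion — the third is in the bass.

G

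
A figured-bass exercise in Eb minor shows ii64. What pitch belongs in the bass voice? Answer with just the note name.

C

ii in Eb minor has root F; the chord is F-Ab-C.
The figure 64 means second inversion — the fifth is in the bass.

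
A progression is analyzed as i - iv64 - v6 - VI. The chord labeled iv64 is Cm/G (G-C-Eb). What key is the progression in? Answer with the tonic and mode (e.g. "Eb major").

The anchor chord is a minor triad on C, labeled iv64.
If C is scale degree 4 and the mode makes that degree carry a minor triad, the tonic is G and the mode is minor.

G minor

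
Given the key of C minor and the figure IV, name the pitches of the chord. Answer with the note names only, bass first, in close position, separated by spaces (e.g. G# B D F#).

F A C

IV is the major subdominant, borrowed from the parallel major. In C minor that root is F.
So the chord is F-A-C.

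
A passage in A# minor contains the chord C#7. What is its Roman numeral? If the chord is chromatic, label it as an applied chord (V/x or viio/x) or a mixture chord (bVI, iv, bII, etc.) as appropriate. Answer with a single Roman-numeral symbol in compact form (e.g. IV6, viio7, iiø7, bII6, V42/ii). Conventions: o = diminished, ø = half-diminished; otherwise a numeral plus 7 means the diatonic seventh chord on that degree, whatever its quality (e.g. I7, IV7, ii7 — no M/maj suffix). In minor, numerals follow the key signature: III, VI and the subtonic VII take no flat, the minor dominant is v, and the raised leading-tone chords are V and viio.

The pitches C#-E#-G#-B form a dominant seventh chord rooted on C#.
C# is not a diatonic chord root with this quality in A# minor, but it lies a perfect fifth above F# (VI), so the chord functions as an applied dominant of VI.

V7/VI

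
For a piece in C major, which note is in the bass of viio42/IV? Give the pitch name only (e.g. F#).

The applied chord viio42/IV is rooted on E: E-G-Bb-Db.
The figure 42 means third inversion — the seventh is in the bass.

Db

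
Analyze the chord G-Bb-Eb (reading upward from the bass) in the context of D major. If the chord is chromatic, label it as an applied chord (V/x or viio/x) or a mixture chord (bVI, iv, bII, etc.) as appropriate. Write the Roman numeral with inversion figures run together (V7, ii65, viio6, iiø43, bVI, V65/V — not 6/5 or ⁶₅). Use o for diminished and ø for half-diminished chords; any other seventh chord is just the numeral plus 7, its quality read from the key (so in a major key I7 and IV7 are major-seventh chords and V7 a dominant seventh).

The pitches Eb-G-Bb form a major triad rooted on Eb.
Eb is the lowered second degree of D major (diatonic 2 would be E). This is the Neapolitan sixth — a major triad on the lowered second degree, here in its customary first inversion.
With G in the bass the chord is in first inversion, so the figured bass is 6.

bII6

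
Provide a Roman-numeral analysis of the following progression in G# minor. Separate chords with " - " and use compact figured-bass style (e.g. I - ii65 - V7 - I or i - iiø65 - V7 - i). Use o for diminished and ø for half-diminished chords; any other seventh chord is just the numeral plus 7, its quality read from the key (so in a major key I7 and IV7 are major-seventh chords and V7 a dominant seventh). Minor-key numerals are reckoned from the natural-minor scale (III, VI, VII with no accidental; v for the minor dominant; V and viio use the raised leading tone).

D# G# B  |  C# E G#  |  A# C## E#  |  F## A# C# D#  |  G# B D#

i64 - iv - V/V - V65 - i

D#-G#-B: root G# is the tonic; minor triad there is i64.
C#-E-G#: root C# is the subdominant; minor triad there is iv.
A#-C##-E# is the secondary dominant of V (major triad on A#): V/V.
F##-A#-C#-D#: root D# is the dominant; dominant seventh chord there is V65.
G#-B-D# has root G#, degree 1 in G# minor, so i.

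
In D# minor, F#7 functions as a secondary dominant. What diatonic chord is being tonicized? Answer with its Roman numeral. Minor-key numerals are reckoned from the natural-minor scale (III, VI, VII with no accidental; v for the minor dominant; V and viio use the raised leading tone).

VI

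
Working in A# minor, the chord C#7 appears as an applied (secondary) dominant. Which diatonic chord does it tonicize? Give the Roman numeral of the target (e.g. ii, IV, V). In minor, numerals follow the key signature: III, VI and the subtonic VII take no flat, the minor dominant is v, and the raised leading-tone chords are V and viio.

VI

The chord is a dominant seventh chord on C#.
A dominant resolves down a perfect fifth: C# → F#. In A# minor, F# is scale degree 6, i.e. VI.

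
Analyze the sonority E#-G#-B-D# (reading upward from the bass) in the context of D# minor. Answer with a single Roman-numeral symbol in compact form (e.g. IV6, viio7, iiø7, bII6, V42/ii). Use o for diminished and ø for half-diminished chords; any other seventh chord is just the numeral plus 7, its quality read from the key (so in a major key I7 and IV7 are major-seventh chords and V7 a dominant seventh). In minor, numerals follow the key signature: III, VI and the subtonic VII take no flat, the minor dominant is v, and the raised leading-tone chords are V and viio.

iiø7

The pitches E#-G#-B-D# form a half-diminished seventh chord rooted on E#.
E# is scale degree 2 in D# minor, and a half-diminished seventh chord on that degree is written iiø7.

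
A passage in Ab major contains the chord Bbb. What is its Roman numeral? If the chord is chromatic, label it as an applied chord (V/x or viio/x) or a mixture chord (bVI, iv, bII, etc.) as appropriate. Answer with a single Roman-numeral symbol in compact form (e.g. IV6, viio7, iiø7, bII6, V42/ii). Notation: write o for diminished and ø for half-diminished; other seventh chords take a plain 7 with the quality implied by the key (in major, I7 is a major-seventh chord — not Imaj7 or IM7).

bII

The pitches Bbb-Db-Fb form a major triad rooted on Bbb.
Bbb is the lowered second degree of Ab major (diatonic 2 would be Bb). This is the Neapolitan chord — a major triad on the lowered second degree.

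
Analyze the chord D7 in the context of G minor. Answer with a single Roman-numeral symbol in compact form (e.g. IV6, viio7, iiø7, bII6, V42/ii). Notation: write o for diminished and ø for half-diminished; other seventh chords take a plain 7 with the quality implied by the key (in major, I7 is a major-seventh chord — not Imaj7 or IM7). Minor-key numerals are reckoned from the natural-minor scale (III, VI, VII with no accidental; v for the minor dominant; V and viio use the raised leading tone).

V7

Stacked in thirds the chord is D-F#-A-C: a dominant seventh chord on D.
In G minor, D is the dominant; the diatonic dominant seventh chord there is V7.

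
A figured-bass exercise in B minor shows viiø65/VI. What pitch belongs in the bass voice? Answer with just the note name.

A

The applied chord viiø65/VI is rooted on F#: F#-A-C-E.
The figure 65 means first inversion — the third is in the bass.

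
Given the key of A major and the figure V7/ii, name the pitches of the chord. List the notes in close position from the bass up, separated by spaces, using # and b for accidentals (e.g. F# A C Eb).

F# A# C# E

The slash means an applied dominant: we want the dominant of ii. In A major, ii is B minor, and its dominant is built on F#.
Building a dominant seventh chord on F# gives F#-A#-C#-E.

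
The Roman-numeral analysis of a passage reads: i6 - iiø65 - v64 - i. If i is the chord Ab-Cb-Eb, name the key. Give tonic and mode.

Ab minor

The chord Abm is a minor triad rooted on Ab; its label is i.
If Ab is scale degree 1 and the mode makes that degree carry a minor triad, the tonic is Ab and the mode is minor.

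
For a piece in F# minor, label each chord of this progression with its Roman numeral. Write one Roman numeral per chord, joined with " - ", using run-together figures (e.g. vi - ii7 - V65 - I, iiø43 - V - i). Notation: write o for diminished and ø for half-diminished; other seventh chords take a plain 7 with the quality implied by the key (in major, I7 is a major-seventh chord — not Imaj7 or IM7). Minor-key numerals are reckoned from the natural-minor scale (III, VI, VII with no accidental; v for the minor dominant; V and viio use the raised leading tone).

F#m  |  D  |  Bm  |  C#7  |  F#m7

F#m: minor triad on F# = scale degree 1 → i.
D has root D, degree 6 in F# minor, so VI.
Bm has root B, degree 4 in F# minor, so iv.
C#7: root C# is the dominant; dominant seventh chord there is V7.
F#m7 has root F#, degree 1 in F# minor, so i7.

i - VI - iv - V7 - i7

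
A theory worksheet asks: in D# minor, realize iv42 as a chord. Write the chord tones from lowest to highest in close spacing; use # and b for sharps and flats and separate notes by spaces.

The numeral's case and figure indicate a minor seventh chord. In D# minor its root, scale degree 4, is G#.
That chord is spelled G#-B-D#-F#.
With the 42 figure the chord is in third inversion; from the bass F# upward in close position it reads F#-G#-B-D#.

F# G# B D#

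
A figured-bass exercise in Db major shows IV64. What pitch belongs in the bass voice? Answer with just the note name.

Db

IV in Db major has root Gb; the chord is Gb-Bb-Db.
The figure 64 means second inversion — the fifth is in the bass.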